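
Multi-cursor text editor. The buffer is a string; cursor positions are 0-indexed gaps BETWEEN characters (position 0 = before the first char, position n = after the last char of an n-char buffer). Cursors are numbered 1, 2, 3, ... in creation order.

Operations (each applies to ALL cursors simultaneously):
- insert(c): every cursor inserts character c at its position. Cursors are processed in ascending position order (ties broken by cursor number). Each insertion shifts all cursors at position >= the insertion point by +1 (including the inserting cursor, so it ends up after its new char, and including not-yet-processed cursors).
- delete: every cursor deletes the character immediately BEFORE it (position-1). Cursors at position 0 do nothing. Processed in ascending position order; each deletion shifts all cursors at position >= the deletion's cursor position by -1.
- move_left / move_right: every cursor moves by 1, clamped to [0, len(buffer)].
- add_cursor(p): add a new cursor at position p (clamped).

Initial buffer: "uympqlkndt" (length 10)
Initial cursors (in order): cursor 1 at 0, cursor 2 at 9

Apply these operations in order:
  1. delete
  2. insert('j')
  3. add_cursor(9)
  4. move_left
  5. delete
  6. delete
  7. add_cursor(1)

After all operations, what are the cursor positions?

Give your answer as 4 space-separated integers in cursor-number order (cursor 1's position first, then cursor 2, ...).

Answer: 0 5 5 1

Derivation:
After op 1 (delete): buffer="uympqlknt" (len 9), cursors c1@0 c2@8, authorship .........
After op 2 (insert('j')): buffer="juympqlknjt" (len 11), cursors c1@1 c2@10, authorship 1........2.
After op 3 (add_cursor(9)): buffer="juympqlknjt" (len 11), cursors c1@1 c3@9 c2@10, authorship 1........2.
After op 4 (move_left): buffer="juympqlknjt" (len 11), cursors c1@0 c3@8 c2@9, authorship 1........2.
After op 5 (delete): buffer="juympqljt" (len 9), cursors c1@0 c2@7 c3@7, authorship 1......2.
After op 6 (delete): buffer="juympjt" (len 7), cursors c1@0 c2@5 c3@5, authorship 1....2.
After op 7 (add_cursor(1)): buffer="juympjt" (len 7), cursors c1@0 c4@1 c2@5 c3@5, authorship 1....2.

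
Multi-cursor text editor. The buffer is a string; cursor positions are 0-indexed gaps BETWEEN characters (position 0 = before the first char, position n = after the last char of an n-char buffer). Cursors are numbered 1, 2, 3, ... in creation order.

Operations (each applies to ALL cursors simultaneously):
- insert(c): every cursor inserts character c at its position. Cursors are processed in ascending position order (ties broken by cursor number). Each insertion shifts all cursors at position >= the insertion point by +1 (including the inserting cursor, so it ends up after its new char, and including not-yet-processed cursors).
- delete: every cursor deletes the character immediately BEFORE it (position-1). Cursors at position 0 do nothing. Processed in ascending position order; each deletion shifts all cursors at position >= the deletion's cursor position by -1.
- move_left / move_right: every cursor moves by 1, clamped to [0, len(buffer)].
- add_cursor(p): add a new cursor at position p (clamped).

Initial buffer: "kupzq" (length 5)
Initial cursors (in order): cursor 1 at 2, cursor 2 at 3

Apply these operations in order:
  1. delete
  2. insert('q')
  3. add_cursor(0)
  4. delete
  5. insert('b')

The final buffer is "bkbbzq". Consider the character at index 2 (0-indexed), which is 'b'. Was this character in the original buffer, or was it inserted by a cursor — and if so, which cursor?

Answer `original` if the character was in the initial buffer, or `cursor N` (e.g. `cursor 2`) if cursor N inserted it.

Answer: cursor 1

Derivation:
After op 1 (delete): buffer="kzq" (len 3), cursors c1@1 c2@1, authorship ...
After op 2 (insert('q')): buffer="kqqzq" (len 5), cursors c1@3 c2@3, authorship .12..
After op 3 (add_cursor(0)): buffer="kqqzq" (len 5), cursors c3@0 c1@3 c2@3, authorship .12..
After op 4 (delete): buffer="kzq" (len 3), cursors c3@0 c1@1 c2@1, authorship ...
After op 5 (insert('b')): buffer="bkbbzq" (len 6), cursors c3@1 c1@4 c2@4, authorship 3.12..
Authorship (.=original, N=cursor N): 3 . 1 2 . .
Index 2: author = 1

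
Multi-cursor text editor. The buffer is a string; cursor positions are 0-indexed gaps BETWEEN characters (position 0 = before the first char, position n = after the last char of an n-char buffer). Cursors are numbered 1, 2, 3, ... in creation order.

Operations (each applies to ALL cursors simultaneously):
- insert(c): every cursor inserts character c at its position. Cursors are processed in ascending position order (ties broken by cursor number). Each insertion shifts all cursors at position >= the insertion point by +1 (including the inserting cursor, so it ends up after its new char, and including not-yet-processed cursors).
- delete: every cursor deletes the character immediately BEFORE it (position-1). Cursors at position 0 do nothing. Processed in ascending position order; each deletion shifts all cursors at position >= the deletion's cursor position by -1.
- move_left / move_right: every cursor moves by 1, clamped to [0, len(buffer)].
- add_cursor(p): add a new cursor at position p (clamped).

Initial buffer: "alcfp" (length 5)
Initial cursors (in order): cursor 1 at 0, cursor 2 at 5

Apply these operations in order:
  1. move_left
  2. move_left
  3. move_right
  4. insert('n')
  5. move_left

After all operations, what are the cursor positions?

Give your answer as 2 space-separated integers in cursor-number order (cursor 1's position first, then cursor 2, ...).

Answer: 1 5

Derivation:
After op 1 (move_left): buffer="alcfp" (len 5), cursors c1@0 c2@4, authorship .....
After op 2 (move_left): buffer="alcfp" (len 5), cursors c1@0 c2@3, authorship .....
After op 3 (move_right): buffer="alcfp" (len 5), cursors c1@1 c2@4, authorship .....
After op 4 (insert('n')): buffer="anlcfnp" (len 7), cursors c1@2 c2@6, authorship .1...2.
After op 5 (move_left): buffer="anlcfnp" (len 7), cursors c1@1 c2@5, authorship .1...2.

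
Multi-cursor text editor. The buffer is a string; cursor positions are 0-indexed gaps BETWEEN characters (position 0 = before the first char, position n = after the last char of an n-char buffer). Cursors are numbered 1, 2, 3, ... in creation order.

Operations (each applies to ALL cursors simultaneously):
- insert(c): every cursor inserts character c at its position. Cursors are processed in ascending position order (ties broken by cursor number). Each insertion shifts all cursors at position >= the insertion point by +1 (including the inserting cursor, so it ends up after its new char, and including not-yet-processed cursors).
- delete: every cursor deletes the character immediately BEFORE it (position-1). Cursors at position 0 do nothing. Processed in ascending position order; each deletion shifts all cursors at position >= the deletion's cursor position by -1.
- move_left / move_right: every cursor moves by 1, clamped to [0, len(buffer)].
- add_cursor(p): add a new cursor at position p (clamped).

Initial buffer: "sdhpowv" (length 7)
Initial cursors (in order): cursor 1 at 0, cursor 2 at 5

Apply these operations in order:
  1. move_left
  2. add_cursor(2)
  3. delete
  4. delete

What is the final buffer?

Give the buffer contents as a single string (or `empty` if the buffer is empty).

Answer: owv

Derivation:
After op 1 (move_left): buffer="sdhpowv" (len 7), cursors c1@0 c2@4, authorship .......
After op 2 (add_cursor(2)): buffer="sdhpowv" (len 7), cursors c1@0 c3@2 c2@4, authorship .......
After op 3 (delete): buffer="showv" (len 5), cursors c1@0 c3@1 c2@2, authorship .....
After op 4 (delete): buffer="owv" (len 3), cursors c1@0 c2@0 c3@0, authorship ...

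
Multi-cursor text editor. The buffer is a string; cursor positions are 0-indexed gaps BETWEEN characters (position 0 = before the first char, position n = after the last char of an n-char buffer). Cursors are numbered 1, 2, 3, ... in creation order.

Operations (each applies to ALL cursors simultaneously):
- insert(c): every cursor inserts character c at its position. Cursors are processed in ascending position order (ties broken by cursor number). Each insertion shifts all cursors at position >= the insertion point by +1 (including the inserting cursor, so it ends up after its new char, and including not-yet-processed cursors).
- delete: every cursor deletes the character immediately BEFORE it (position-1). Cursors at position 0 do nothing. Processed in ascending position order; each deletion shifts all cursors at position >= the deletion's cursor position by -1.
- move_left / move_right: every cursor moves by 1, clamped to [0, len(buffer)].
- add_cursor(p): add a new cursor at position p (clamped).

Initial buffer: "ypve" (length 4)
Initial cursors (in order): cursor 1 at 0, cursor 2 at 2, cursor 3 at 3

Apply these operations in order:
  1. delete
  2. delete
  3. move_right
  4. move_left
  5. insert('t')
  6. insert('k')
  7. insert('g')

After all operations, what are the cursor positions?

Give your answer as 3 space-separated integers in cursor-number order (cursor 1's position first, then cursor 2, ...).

Answer: 9 9 9

Derivation:
After op 1 (delete): buffer="ye" (len 2), cursors c1@0 c2@1 c3@1, authorship ..
After op 2 (delete): buffer="e" (len 1), cursors c1@0 c2@0 c3@0, authorship .
After op 3 (move_right): buffer="e" (len 1), cursors c1@1 c2@1 c3@1, authorship .
After op 4 (move_left): buffer="e" (len 1), cursors c1@0 c2@0 c3@0, authorship .
After op 5 (insert('t')): buffer="ttte" (len 4), cursors c1@3 c2@3 c3@3, authorship 123.
After op 6 (insert('k')): buffer="tttkkke" (len 7), cursors c1@6 c2@6 c3@6, authorship 123123.
After op 7 (insert('g')): buffer="tttkkkggge" (len 10), cursors c1@9 c2@9 c3@9, authorship 123123123.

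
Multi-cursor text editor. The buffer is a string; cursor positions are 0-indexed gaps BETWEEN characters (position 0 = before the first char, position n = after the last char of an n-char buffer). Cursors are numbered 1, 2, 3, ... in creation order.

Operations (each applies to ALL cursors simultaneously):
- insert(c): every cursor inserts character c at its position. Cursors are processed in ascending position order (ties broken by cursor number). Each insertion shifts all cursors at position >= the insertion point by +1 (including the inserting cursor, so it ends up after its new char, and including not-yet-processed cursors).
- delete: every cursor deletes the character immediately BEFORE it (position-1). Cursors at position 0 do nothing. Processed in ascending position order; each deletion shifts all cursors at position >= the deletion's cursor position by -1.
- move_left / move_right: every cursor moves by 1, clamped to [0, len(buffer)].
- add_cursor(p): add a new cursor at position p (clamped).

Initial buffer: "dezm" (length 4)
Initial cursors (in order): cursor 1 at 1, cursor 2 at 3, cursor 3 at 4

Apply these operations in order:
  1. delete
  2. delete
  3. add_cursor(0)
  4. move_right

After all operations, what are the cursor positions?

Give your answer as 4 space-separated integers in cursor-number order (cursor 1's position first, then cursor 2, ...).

After op 1 (delete): buffer="e" (len 1), cursors c1@0 c2@1 c3@1, authorship .
After op 2 (delete): buffer="" (len 0), cursors c1@0 c2@0 c3@0, authorship 
After op 3 (add_cursor(0)): buffer="" (len 0), cursors c1@0 c2@0 c3@0 c4@0, authorship 
After op 4 (move_right): buffer="" (len 0), cursors c1@0 c2@0 c3@0 c4@0, authorship 

Answer: 0 0 0 0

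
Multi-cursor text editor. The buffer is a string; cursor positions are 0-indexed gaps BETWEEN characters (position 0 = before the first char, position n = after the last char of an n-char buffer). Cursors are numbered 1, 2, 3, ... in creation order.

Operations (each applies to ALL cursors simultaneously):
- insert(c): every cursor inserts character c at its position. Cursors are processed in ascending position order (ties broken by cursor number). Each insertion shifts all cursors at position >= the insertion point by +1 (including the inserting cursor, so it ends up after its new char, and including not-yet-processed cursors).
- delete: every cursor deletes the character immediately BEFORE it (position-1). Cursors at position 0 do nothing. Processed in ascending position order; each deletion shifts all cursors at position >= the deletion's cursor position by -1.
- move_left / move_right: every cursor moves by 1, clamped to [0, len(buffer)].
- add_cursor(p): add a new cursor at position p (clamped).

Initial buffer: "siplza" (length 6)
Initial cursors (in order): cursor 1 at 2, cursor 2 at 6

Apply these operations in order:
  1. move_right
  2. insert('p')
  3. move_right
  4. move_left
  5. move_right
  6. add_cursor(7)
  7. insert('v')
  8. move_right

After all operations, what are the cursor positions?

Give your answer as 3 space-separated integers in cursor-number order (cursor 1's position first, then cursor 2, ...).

Answer: 7 11 10

Derivation:
After op 1 (move_right): buffer="siplza" (len 6), cursors c1@3 c2@6, authorship ......
After op 2 (insert('p')): buffer="sipplzap" (len 8), cursors c1@4 c2@8, authorship ...1...2
After op 3 (move_right): buffer="sipplzap" (len 8), cursors c1@5 c2@8, authorship ...1...2
After op 4 (move_left): buffer="sipplzap" (len 8), cursors c1@4 c2@7, authorship ...1...2
After op 5 (move_right): buffer="sipplzap" (len 8), cursors c1@5 c2@8, authorship ...1...2
After op 6 (add_cursor(7)): buffer="sipplzap" (len 8), cursors c1@5 c3@7 c2@8, authorship ...1...2
After op 7 (insert('v')): buffer="sipplvzavpv" (len 11), cursors c1@6 c3@9 c2@11, authorship ...1.1..322
After op 8 (move_right): buffer="sipplvzavpv" (len 11), cursors c1@7 c3@10 c2@11, authorship ...1.1..322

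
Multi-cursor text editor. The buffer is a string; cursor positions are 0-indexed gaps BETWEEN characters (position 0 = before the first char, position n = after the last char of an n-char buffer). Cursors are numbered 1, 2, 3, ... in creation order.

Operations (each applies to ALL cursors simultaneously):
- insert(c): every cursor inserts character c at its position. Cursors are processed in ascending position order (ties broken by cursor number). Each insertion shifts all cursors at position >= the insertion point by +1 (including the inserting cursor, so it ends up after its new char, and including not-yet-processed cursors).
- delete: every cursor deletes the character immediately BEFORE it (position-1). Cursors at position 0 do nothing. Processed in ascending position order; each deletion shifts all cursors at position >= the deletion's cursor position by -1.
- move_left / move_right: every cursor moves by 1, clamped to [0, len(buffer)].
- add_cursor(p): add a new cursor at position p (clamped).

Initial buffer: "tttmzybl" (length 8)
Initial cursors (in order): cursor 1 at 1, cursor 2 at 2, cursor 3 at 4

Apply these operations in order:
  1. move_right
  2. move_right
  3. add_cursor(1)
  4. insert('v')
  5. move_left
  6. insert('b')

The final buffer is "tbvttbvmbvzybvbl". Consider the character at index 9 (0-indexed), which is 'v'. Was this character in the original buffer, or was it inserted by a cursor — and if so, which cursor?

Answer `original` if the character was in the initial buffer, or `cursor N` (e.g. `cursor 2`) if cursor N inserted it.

Answer: cursor 2

Derivation:
After op 1 (move_right): buffer="tttmzybl" (len 8), cursors c1@2 c2@3 c3@5, authorship ........
After op 2 (move_right): buffer="tttmzybl" (len 8), cursors c1@3 c2@4 c3@6, authorship ........
After op 3 (add_cursor(1)): buffer="tttmzybl" (len 8), cursors c4@1 c1@3 c2@4 c3@6, authorship ........
After op 4 (insert('v')): buffer="tvttvmvzyvbl" (len 12), cursors c4@2 c1@5 c2@7 c3@10, authorship .4..1.2..3..
After op 5 (move_left): buffer="tvttvmvzyvbl" (len 12), cursors c4@1 c1@4 c2@6 c3@9, authorship .4..1.2..3..
After op 6 (insert('b')): buffer="tbvttbvmbvzybvbl" (len 16), cursors c4@2 c1@6 c2@9 c3@13, authorship .44..11.22..33..
Authorship (.=original, N=cursor N): . 4 4 . . 1 1 . 2 2 . . 3 3 . .
Index 9: author = 2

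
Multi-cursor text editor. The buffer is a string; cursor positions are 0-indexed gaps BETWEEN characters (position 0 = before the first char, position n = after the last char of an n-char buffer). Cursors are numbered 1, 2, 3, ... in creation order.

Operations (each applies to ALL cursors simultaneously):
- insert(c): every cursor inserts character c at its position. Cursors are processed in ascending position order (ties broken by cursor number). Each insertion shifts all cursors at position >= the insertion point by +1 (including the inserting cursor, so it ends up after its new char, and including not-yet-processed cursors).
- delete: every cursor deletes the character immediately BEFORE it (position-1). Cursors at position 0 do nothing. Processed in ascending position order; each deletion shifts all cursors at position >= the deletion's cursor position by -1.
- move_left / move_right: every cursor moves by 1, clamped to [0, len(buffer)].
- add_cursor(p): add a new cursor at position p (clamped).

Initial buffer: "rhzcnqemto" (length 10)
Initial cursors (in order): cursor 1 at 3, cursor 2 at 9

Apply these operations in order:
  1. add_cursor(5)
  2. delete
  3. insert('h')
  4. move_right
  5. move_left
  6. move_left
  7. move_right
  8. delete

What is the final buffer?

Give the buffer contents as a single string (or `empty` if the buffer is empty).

Answer: rhcqemo

Derivation:
After op 1 (add_cursor(5)): buffer="rhzcnqemto" (len 10), cursors c1@3 c3@5 c2@9, authorship ..........
After op 2 (delete): buffer="rhcqemo" (len 7), cursors c1@2 c3@3 c2@6, authorship .......
After op 3 (insert('h')): buffer="rhhchqemho" (len 10), cursors c1@3 c3@5 c2@9, authorship ..1.3...2.
After op 4 (move_right): buffer="rhhchqemho" (len 10), cursors c1@4 c3@6 c2@10, authorship ..1.3...2.
After op 5 (move_left): buffer="rhhchqemho" (len 10), cursors c1@3 c3@5 c2@9, authorship ..1.3...2.
After op 6 (move_left): buffer="rhhchqemho" (len 10), cursors c1@2 c3@4 c2@8, authorship ..1.3...2.
After op 7 (move_right): buffer="rhhchqemho" (len 10), cursors c1@3 c3@5 c2@9, authorship ..1.3...2.
After op 8 (delete): buffer="rhcqemo" (len 7), cursors c1@2 c3@3 c2@6, authorship .......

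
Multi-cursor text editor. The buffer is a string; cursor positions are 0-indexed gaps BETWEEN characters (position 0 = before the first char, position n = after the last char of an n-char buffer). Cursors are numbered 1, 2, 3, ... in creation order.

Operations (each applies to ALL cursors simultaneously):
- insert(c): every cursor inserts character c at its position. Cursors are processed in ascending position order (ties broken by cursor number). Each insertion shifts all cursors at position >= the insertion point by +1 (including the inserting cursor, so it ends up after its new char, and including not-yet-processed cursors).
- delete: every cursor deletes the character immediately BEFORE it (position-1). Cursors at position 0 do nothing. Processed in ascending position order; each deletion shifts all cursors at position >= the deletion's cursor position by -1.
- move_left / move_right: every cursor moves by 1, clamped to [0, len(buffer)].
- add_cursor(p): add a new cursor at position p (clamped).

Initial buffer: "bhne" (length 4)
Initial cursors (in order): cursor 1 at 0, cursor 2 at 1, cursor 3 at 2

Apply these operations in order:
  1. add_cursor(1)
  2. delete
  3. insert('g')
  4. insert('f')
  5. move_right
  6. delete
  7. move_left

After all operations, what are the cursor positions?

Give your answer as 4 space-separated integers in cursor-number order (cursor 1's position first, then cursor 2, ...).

Answer: 4 4 4 4

Derivation:
After op 1 (add_cursor(1)): buffer="bhne" (len 4), cursors c1@0 c2@1 c4@1 c3@2, authorship ....
After op 2 (delete): buffer="ne" (len 2), cursors c1@0 c2@0 c3@0 c4@0, authorship ..
After op 3 (insert('g')): buffer="ggggne" (len 6), cursors c1@4 c2@4 c3@4 c4@4, authorship 1234..
After op 4 (insert('f')): buffer="ggggffffne" (len 10), cursors c1@8 c2@8 c3@8 c4@8, authorship 12341234..
After op 5 (move_right): buffer="ggggffffne" (len 10), cursors c1@9 c2@9 c3@9 c4@9, authorship 12341234..
After op 6 (delete): buffer="ggggfe" (len 6), cursors c1@5 c2@5 c3@5 c4@5, authorship 12341.
After op 7 (move_left): buffer="ggggfe" (len 6), cursors c1@4 c2@4 c3@4 c4@4, authorship 12341.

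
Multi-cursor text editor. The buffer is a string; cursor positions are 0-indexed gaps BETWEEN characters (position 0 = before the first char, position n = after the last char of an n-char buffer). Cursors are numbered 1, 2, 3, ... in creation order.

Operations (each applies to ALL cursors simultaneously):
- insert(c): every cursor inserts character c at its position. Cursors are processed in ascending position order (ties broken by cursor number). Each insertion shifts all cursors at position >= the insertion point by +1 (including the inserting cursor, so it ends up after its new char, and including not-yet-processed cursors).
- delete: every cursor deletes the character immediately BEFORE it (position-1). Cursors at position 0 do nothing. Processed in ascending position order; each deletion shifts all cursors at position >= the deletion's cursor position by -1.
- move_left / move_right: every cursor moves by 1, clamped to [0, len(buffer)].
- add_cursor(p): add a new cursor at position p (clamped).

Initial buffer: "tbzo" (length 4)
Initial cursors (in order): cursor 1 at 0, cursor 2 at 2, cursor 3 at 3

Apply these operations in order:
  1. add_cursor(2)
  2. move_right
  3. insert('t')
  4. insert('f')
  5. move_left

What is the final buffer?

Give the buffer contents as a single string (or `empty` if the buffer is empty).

After op 1 (add_cursor(2)): buffer="tbzo" (len 4), cursors c1@0 c2@2 c4@2 c3@3, authorship ....
After op 2 (move_right): buffer="tbzo" (len 4), cursors c1@1 c2@3 c4@3 c3@4, authorship ....
After op 3 (insert('t')): buffer="ttbzttot" (len 8), cursors c1@2 c2@6 c4@6 c3@8, authorship .1..24.3
After op 4 (insert('f')): buffer="ttfbzttffotf" (len 12), cursors c1@3 c2@9 c4@9 c3@12, authorship .11..2424.33
After op 5 (move_left): buffer="ttfbzttffotf" (len 12), cursors c1@2 c2@8 c4@8 c3@11, authorship .11..2424.33

Answer: ttfbzttffotf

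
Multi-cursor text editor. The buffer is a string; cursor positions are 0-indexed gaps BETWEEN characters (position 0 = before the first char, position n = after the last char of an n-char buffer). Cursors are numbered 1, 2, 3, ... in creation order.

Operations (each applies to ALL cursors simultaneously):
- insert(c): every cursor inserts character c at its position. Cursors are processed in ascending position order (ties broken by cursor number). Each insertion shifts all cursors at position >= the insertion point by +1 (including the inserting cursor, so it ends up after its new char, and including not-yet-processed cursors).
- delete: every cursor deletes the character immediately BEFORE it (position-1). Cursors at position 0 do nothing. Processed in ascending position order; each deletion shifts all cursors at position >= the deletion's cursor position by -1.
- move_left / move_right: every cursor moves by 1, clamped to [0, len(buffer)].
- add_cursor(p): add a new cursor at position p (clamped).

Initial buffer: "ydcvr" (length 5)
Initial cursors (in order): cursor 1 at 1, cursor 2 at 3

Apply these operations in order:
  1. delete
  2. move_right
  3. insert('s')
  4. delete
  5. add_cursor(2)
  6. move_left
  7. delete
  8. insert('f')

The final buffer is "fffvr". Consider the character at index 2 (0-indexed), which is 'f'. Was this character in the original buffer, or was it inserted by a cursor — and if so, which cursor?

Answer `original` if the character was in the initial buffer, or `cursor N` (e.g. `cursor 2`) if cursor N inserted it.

After op 1 (delete): buffer="dvr" (len 3), cursors c1@0 c2@1, authorship ...
After op 2 (move_right): buffer="dvr" (len 3), cursors c1@1 c2@2, authorship ...
After op 3 (insert('s')): buffer="dsvsr" (len 5), cursors c1@2 c2@4, authorship .1.2.
After op 4 (delete): buffer="dvr" (len 3), cursors c1@1 c2@2, authorship ...
After op 5 (add_cursor(2)): buffer="dvr" (len 3), cursors c1@1 c2@2 c3@2, authorship ...
After op 6 (move_left): buffer="dvr" (len 3), cursors c1@0 c2@1 c3@1, authorship ...
After op 7 (delete): buffer="vr" (len 2), cursors c1@0 c2@0 c3@0, authorship ..
After op 8 (insert('f')): buffer="fffvr" (len 5), cursors c1@3 c2@3 c3@3, authorship 123..
Authorship (.=original, N=cursor N): 1 2 3 . .
Index 2: author = 3

Answer: cursor 3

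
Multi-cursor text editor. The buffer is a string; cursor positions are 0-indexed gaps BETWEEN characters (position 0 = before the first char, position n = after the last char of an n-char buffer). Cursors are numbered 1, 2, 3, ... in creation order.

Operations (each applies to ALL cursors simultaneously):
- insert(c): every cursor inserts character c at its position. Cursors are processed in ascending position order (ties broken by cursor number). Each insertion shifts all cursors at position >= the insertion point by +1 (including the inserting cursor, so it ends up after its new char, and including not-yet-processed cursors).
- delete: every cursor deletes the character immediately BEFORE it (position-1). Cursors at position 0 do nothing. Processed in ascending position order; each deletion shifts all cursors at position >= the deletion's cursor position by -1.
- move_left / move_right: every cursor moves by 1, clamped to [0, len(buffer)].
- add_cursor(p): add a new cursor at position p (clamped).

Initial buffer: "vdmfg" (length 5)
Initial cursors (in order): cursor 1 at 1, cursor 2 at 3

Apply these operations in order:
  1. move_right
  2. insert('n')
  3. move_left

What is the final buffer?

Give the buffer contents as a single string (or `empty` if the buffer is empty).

After op 1 (move_right): buffer="vdmfg" (len 5), cursors c1@2 c2@4, authorship .....
After op 2 (insert('n')): buffer="vdnmfng" (len 7), cursors c1@3 c2@6, authorship ..1..2.
After op 3 (move_left): buffer="vdnmfng" (len 7), cursors c1@2 c2@5, authorship ..1..2.

Answer: vdnmfng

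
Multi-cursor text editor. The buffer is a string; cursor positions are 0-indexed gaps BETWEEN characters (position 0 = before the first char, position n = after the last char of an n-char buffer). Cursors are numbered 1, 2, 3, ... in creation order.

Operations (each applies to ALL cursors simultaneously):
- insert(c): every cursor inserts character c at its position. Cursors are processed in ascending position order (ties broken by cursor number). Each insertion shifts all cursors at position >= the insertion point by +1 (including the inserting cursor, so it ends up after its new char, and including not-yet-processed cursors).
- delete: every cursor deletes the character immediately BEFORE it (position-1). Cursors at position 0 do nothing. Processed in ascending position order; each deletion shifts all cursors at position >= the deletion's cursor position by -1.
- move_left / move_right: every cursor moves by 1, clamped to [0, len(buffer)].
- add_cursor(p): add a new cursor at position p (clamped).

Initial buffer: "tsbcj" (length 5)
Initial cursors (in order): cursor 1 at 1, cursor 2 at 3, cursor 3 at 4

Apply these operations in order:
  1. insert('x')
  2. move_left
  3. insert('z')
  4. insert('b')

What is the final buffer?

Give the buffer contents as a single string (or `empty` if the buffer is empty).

After op 1 (insert('x')): buffer="txsbxcxj" (len 8), cursors c1@2 c2@5 c3@7, authorship .1..2.3.
After op 2 (move_left): buffer="txsbxcxj" (len 8), cursors c1@1 c2@4 c3@6, authorship .1..2.3.
After op 3 (insert('z')): buffer="tzxsbzxczxj" (len 11), cursors c1@2 c2@6 c3@9, authorship .11..22.33.
After op 4 (insert('b')): buffer="tzbxsbzbxczbxj" (len 14), cursors c1@3 c2@8 c3@12, authorship .111..222.333.

Answer: tzbxsbzbxczbxj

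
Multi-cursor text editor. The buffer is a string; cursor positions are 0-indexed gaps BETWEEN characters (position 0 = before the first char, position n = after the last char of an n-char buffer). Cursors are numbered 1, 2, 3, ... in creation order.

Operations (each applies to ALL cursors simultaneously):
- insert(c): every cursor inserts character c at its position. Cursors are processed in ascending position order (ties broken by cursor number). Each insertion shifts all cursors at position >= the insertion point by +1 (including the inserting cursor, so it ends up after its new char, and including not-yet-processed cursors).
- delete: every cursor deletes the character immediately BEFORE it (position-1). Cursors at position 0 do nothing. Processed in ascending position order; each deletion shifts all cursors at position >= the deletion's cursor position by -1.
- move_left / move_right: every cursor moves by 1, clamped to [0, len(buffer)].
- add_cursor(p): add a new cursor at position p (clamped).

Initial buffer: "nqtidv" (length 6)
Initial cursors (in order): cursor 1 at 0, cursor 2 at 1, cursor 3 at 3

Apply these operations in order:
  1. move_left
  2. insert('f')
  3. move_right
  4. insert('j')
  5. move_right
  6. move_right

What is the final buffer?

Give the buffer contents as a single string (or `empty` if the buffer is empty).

Answer: ffnjjqftjidv

Derivation:
After op 1 (move_left): buffer="nqtidv" (len 6), cursors c1@0 c2@0 c3@2, authorship ......
After op 2 (insert('f')): buffer="ffnqftidv" (len 9), cursors c1@2 c2@2 c3@5, authorship 12..3....
After op 3 (move_right): buffer="ffnqftidv" (len 9), cursors c1@3 c2@3 c3@6, authorship 12..3....
After op 4 (insert('j')): buffer="ffnjjqftjidv" (len 12), cursors c1@5 c2@5 c3@9, authorship 12.12.3.3...
After op 5 (move_right): buffer="ffnjjqftjidv" (len 12), cursors c1@6 c2@6 c3@10, authorship 12.12.3.3...
After op 6 (move_right): buffer="ffnjjqftjidv" (len 12), cursors c1@7 c2@7 c3@11, authorship 12.12.3.3...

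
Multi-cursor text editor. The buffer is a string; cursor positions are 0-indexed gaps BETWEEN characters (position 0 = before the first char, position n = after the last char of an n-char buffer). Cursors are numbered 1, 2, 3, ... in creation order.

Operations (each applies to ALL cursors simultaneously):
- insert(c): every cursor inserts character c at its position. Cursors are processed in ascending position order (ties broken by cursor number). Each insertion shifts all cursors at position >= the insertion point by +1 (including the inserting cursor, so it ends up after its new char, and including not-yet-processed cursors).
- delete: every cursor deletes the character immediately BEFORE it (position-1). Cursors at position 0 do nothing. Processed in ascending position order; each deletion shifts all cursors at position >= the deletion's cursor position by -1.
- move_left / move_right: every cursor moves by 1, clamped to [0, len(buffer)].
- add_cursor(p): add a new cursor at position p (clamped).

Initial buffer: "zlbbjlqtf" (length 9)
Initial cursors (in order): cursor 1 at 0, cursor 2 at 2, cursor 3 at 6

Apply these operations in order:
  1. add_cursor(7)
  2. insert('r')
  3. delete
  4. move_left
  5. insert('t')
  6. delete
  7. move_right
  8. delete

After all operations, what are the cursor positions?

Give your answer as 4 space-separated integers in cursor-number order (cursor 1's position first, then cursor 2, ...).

Answer: 0 0 3 3

Derivation:
After op 1 (add_cursor(7)): buffer="zlbbjlqtf" (len 9), cursors c1@0 c2@2 c3@6 c4@7, authorship .........
After op 2 (insert('r')): buffer="rzlrbbjlrqrtf" (len 13), cursors c1@1 c2@4 c3@9 c4@11, authorship 1..2....3.4..
After op 3 (delete): buffer="zlbbjlqtf" (len 9), cursors c1@0 c2@2 c3@6 c4@7, authorship .........
After op 4 (move_left): buffer="zlbbjlqtf" (len 9), cursors c1@0 c2@1 c3@5 c4@6, authorship .........
After op 5 (insert('t')): buffer="tztlbbjtltqtf" (len 13), cursors c1@1 c2@3 c3@8 c4@10, authorship 1.2....3.4...
After op 6 (delete): buffer="zlbbjlqtf" (len 9), cursors c1@0 c2@1 c3@5 c4@6, authorship .........
After op 7 (move_right): buffer="zlbbjlqtf" (len 9), cursors c1@1 c2@2 c3@6 c4@7, authorship .........
After op 8 (delete): buffer="bbjtf" (len 5), cursors c1@0 c2@0 c3@3 c4@3, authorship .....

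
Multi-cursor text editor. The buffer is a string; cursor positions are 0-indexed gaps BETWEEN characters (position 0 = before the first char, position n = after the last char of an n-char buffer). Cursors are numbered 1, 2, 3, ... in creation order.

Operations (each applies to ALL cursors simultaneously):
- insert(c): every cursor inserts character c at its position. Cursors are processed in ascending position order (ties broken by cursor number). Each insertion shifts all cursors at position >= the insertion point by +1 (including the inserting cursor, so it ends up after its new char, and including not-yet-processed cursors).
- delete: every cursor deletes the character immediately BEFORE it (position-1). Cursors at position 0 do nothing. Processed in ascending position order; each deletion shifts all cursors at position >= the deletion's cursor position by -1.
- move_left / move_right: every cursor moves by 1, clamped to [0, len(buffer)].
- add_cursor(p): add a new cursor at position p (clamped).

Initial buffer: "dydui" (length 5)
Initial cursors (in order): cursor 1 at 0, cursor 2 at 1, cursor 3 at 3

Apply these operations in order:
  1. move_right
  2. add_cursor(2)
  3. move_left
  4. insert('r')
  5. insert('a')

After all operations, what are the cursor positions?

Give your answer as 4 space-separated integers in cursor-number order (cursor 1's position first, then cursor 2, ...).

After op 1 (move_right): buffer="dydui" (len 5), cursors c1@1 c2@2 c3@4, authorship .....
After op 2 (add_cursor(2)): buffer="dydui" (len 5), cursors c1@1 c2@2 c4@2 c3@4, authorship .....
After op 3 (move_left): buffer="dydui" (len 5), cursors c1@0 c2@1 c4@1 c3@3, authorship .....
After op 4 (insert('r')): buffer="rdrrydrui" (len 9), cursors c1@1 c2@4 c4@4 c3@7, authorship 1.24..3..
After op 5 (insert('a')): buffer="radrraaydraui" (len 13), cursors c1@2 c2@7 c4@7 c3@11, authorship 11.2424..33..

Answer: 2 7 11 7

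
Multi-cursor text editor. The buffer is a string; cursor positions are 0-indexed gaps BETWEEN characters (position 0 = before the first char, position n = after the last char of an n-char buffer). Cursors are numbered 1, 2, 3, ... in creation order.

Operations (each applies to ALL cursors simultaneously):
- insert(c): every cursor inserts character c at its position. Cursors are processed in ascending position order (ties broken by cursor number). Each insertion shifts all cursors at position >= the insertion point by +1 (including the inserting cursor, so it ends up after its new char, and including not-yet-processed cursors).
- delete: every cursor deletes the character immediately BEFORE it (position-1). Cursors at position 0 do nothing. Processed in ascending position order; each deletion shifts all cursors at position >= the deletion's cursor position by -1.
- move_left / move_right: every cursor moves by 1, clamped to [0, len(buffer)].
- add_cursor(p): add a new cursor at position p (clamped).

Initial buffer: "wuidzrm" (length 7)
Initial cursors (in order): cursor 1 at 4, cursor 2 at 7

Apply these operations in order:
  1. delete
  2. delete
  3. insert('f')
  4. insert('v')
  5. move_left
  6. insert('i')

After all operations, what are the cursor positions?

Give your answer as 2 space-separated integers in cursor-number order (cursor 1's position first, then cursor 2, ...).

After op 1 (delete): buffer="wuizr" (len 5), cursors c1@3 c2@5, authorship .....
After op 2 (delete): buffer="wuz" (len 3), cursors c1@2 c2@3, authorship ...
After op 3 (insert('f')): buffer="wufzf" (len 5), cursors c1@3 c2@5, authorship ..1.2
After op 4 (insert('v')): buffer="wufvzfv" (len 7), cursors c1@4 c2@7, authorship ..11.22
After op 5 (move_left): buffer="wufvzfv" (len 7), cursors c1@3 c2@6, authorship ..11.22
After op 6 (insert('i')): buffer="wufivzfiv" (len 9), cursors c1@4 c2@8, authorship ..111.222

Answer: 4 8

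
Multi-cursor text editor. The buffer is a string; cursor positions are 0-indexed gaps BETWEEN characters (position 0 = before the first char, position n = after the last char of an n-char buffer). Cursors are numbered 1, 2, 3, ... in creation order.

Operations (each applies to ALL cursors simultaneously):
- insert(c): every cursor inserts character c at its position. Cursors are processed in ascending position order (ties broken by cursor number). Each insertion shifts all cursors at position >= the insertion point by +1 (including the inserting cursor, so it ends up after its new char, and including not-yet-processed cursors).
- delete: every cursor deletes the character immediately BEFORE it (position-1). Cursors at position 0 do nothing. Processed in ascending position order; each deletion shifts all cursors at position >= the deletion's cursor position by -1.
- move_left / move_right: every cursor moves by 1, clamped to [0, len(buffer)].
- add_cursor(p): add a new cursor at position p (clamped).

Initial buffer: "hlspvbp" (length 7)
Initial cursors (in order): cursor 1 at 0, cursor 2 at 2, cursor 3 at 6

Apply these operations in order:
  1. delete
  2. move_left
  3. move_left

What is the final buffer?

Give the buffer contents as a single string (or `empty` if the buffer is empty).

After op 1 (delete): buffer="hspvp" (len 5), cursors c1@0 c2@1 c3@4, authorship .....
After op 2 (move_left): buffer="hspvp" (len 5), cursors c1@0 c2@0 c3@3, authorship .....
After op 3 (move_left): buffer="hspvp" (len 5), cursors c1@0 c2@0 c3@2, authorship .....

Answer: hspvp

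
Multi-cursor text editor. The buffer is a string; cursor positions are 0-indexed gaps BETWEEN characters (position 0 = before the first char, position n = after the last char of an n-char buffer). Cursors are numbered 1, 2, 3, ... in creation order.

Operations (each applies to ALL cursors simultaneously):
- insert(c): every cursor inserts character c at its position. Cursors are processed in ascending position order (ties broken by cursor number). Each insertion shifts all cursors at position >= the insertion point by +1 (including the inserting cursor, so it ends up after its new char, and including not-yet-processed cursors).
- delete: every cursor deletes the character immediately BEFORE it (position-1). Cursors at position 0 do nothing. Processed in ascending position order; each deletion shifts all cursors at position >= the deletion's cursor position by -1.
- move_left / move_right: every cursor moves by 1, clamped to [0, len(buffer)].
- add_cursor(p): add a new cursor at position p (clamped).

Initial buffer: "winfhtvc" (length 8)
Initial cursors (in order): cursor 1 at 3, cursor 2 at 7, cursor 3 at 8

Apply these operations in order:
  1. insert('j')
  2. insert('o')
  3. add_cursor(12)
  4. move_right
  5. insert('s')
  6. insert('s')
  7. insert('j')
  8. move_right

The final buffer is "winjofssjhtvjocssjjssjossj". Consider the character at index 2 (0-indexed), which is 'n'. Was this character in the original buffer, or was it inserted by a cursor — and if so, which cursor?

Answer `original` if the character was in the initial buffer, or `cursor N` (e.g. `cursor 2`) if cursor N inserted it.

Answer: original

Derivation:
After op 1 (insert('j')): buffer="winjfhtvjcj" (len 11), cursors c1@4 c2@9 c3@11, authorship ...1....2.3
After op 2 (insert('o')): buffer="winjofhtvjocjo" (len 14), cursors c1@5 c2@11 c3@14, authorship ...11....22.33
After op 3 (add_cursor(12)): buffer="winjofhtvjocjo" (len 14), cursors c1@5 c2@11 c4@12 c3@14, authorship ...11....22.33
After op 4 (move_right): buffer="winjofhtvjocjo" (len 14), cursors c1@6 c2@12 c4@13 c3@14, authorship ...11....22.33
After op 5 (insert('s')): buffer="winjofshtvjocsjsos" (len 18), cursors c1@7 c2@14 c4@16 c3@18, authorship ...11.1...22.23433
After op 6 (insert('s')): buffer="winjofsshtvjocssjssoss" (len 22), cursors c1@8 c2@16 c4@19 c3@22, authorship ...11.11...22.22344333
After op 7 (insert('j')): buffer="winjofssjhtvjocssjjssjossj" (len 26), cursors c1@9 c2@18 c4@22 c3@26, authorship ...11.111...22.22234443333
After op 8 (move_right): buffer="winjofssjhtvjocssjjssjossj" (len 26), cursors c1@10 c2@19 c4@23 c3@26, authorship ...11.111...22.22234443333
Authorship (.=original, N=cursor N): . . . 1 1 . 1 1 1 . . . 2 2 . 2 2 2 3 4 4 4 3 3 3 3
Index 2: author = original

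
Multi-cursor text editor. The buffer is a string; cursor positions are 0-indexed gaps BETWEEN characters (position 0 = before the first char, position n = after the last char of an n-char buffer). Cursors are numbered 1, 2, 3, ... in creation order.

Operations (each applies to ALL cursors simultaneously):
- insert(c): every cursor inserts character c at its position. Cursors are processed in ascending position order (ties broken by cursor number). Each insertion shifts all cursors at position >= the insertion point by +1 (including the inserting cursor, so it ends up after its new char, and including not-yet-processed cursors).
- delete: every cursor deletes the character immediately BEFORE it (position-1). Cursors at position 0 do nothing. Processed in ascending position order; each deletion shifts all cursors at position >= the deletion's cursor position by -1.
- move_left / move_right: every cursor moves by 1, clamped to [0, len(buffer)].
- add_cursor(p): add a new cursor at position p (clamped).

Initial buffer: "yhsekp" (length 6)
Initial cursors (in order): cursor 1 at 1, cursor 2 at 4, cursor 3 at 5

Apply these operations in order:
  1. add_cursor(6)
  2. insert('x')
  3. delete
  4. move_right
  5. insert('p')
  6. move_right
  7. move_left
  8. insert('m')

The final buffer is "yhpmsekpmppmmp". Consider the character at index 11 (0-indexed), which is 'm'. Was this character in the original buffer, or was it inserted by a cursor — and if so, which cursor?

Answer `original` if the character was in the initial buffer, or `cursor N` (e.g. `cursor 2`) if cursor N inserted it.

After op 1 (add_cursor(6)): buffer="yhsekp" (len 6), cursors c1@1 c2@4 c3@5 c4@6, authorship ......
After op 2 (insert('x')): buffer="yxhsexkxpx" (len 10), cursors c1@2 c2@6 c3@8 c4@10, authorship .1...2.3.4
After op 3 (delete): buffer="yhsekp" (len 6), cursors c1@1 c2@4 c3@5 c4@6, authorship ......
After op 4 (move_right): buffer="yhsekp" (len 6), cursors c1@2 c2@5 c3@6 c4@6, authorship ......
After op 5 (insert('p')): buffer="yhpsekpppp" (len 10), cursors c1@3 c2@7 c3@10 c4@10, authorship ..1...2.34
After op 6 (move_right): buffer="yhpsekpppp" (len 10), cursors c1@4 c2@8 c3@10 c4@10, authorship ..1...2.34
After op 7 (move_left): buffer="yhpsekpppp" (len 10), cursors c1@3 c2@7 c3@9 c4@9, authorship ..1...2.34
After op 8 (insert('m')): buffer="yhpmsekpmppmmp" (len 14), cursors c1@4 c2@9 c3@13 c4@13, authorship ..11...22.3344
Authorship (.=original, N=cursor N): . . 1 1 . . . 2 2 . 3 3 4 4
Index 11: author = 3

Answer: cursor 3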